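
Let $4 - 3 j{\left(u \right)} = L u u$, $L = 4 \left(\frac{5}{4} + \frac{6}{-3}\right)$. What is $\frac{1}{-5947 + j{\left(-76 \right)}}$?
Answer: $- \frac{3}{509} \approx -0.0058939$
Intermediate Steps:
$L = -3$ ($L = 4 \left(5 \cdot \frac{1}{4} + 6 \left(- \frac{1}{3}\right)\right) = 4 \left(\frac{5}{4} - 2\right) = 4 \left(- \frac{3}{4}\right) = -3$)
$j{\left(u \right)} = \frac{4}{3} + u^{2}$ ($j{\left(u \right)} = \frac{4}{3} - \frac{- 3 u u}{3} = \frac{4}{3} - \frac{\left(-3\right) u^{2}}{3} = \frac{4}{3} + u^{2}$)
$\frac{1}{-5947 + j{\left(-76 \right)}} = \frac{1}{-5947 + \left(\frac{4}{3} + \left(-76\right)^{2}\right)} = \frac{1}{-5947 + \left(\frac{4}{3} + 5776\right)} = \frac{1}{-5947 + \frac{17332}{3}} = \frac{1}{- \frac{509}{3}} = - \frac{3}{509}$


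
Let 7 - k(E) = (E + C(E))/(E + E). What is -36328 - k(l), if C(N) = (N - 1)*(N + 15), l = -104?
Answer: -7566921/208 ≈ -36379.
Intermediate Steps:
C(N) = (-1 + N)*(15 + N)
k(E) = 7 - (-15 + E² + 15*E)/(2*E) (k(E) = 7 - (E + (-15 + E² + 14*E))/(E + E) = 7 - (-15 + E² + 15*E)/(2*E))
-36328 - k(l) = -36328 - (15 - 1*(-104) - 1*(-104)²)/(2*(-104)) = -36328 - (-1)*(15 + 104 - 1*10816)/(2*104) = -36328 - (-1)*(15 + 104 - 10816)/(2*104) = -36328 - (-1)*(-10697)/(2*104) = -36328 - 1*10697/208 = -36328 - 10697/208 = -7566921/208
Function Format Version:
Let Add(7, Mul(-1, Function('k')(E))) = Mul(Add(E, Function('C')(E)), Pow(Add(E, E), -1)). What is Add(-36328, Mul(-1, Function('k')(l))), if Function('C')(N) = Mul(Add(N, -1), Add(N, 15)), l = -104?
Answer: Rational(-7566921, 208) ≈ -36379.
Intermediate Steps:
Function('C')(N) = Mul(Add(-1, N), Add(15, N))
Function('k')(E) = Add(7, Mul(Rational(-1, 2), Pow(E, -1), Add(-15, Pow(E, 2), Mul(15, E)))) (Function('k')(E) = Add(7, Mul(-1, Mul(Add(E, Add(-15, Pow(E, 2), Mul(14, E))), Pow(Add(E, E), -1)))) = Add(7, Mul(-1, Mul(Add(-15, Pow(E, 2), Mul(15, E)), Pow(Mul(2, E), -1)))) = Add(7, Mul(-1, Mul(Add(-15, Pow(E, 2), Mul(15, E)), Mul(Rational(1, 2), Pow(E, -1))))) = Add(7, Mul(-1, Mul(Rational(1, 2), Pow(E, -1), Add(-15, Pow(E, 2), Mul(15, E))))) = Add(7, Mul(Rational(-1, 2), Pow(E, -1), Add(-15, Pow(E, 2), Mul(15, E)))))
Add(-36328, Mul(-1, Function('k')(l))) = Add(-36328, Mul(-1, Mul(Rational(1, 2), Pow(-104, -1), Add(15, Mul(-1, -104), Mul(-1, Pow(-104, 2)))))) = Add(-36328, Mul(-1, Mul(Rational(1, 2), Rational(-1, 104), Add(15, 104, Mul(-1, 10816))))) = Add(-36328, Mul(-1, Mul(Rational(1, 2), Rational(-1, 104), Add(15, 104, -10816)))) = Add(-36328, Mul(-1, Mul(Rational(1, 2), Rational(-1, 104), -10697))) = Add(-36328, Mul(-1, Rational(10697, 208))) = Add(-36328, Rational(-10697, 208)) = Rational(-7566921, 208)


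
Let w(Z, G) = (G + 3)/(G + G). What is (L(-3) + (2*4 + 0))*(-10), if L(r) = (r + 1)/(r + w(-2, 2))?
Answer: -640/7 ≈ -91.429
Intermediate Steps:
w(Z, G) = (3 + G)/(2*G) (w(Z, G) = (3 + G)/((2*G)) = (3 + G)*(1/(2*G)) = (3 + G)/(2*G))
L(r) = (1 + r)/(5/4 + r) (L(r) = (r + 1)/(r + (½)*(3 + 2)/2) = (1 + r)/(r + (½)*(½)*5) = (1 + r)/(r + 5/4) = (1 + r)/(5/4 + r))
(L(-3) + (2*4 + 0))*(-10) = (4*(1 - 3)/(5 + 4*(-3)) + (2*4 + 0))*(-10) = (4*(-2)/(5 - 12) + (8 + 0))*(-10) = (4*(-2)/(-7) + 8)*(-10) = (4*(-⅐)*(-2) + 8)*(-10) = (8/7 + 8)*(-10) = (64/7)*(-10) = -640/7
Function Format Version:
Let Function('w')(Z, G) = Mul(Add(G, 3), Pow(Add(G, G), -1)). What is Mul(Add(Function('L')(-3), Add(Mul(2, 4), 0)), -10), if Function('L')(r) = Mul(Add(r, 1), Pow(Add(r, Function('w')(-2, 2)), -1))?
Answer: Rational(-640, 7) ≈ -91.429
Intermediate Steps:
Function('w')(Z, G) = Mul(Rational(1, 2), Pow(G, -1), Add(3, G)) (Function('w')(Z, G) = Mul(Add(3, G), Pow(Mul(2, G), -1)) = Mul(Add(3, G), Mul(Rational(1, 2), Pow(G, -1))) = Mul(Rational(1, 2), Pow(G, -1), Add(3, G)))
Function('L')(r) = Mul(Pow(Add(Rational(5, 4), r), -1), Add(1, r)) (Function('L')(r) = Mul(Add(r, 1), Pow(Add(r, Mul(Rational(1, 2), Pow(2, -1), Add(3, 2))), -1)) = Mul(Add(1, r), Pow(Add(r, Mul(Rational(1, 2), Rational(1, 2), 5)), -1)) = Mul(Add(1, r), Pow(Add(r, Rational(5, 4)), -1)) = Mul(Add(1, r), Pow(Add(Rational(5, 4), r), -1)) = Mul(Pow(Add(Rational(5, 4), r), -1), Add(1, r)))
Mul(Add(Function('L')(-3), Add(Mul(2, 4), 0)), -10) = Mul(Add(Mul(4, Pow(Add(5, Mul(4, -3)), -1), Add(1, -3)), Add(Mul(2, 4), 0)), -10) = Mul(Add(Mul(4, Pow(Add(5, -12), -1), -2), Add(8, 0)), -10) = Mul(Add(Mul(4, Pow(-7, -1), -2), 8), -10) = Mul(Add(Mul(4, Rational(-1, 7), -2), 8), -10) = Mul(Add(Rational(8, 7), 8), -10) = Mul(Rational(64, 7), -10) = Rational(-640, 7)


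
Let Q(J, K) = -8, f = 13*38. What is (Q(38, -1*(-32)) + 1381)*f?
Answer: 678262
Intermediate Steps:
f = 494
(Q(38, -1*(-32)) + 1381)*f = (-8 + 1381)*494 = 1373*494 = 678262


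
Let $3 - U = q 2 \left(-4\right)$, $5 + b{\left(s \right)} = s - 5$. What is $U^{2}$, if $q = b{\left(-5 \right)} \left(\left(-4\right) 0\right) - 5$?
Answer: $1369$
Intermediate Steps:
$b{\left(s \right)} = -10 + s$ ($b{\left(s \right)} = -5 + \left(s - 5\right) = -5 + \left(-5 + s\right) = -10 + s$)
$q = -5$ ($q = \left(-10 - 5\right) \left(\left(-4\right) 0\right) - 5 = \left(-15\right) 0 - 5 = 0 - 5 = -5$)
$U = -37$ ($U = 3 - \left(-5\right) 2 \left(-4\right) = 3 - \left(-10\right) \left(-4\right) = 3 - 40 = -37$)
$U^{2} = \left(-37\right)^{2} = 1369$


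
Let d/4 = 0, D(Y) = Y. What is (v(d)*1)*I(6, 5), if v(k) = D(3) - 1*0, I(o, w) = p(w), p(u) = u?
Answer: 15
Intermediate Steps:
I(o, w) = w
d = 0 (d = 4*0 = 0)
v(k) = 3 (v(k) = 3 - 1*0 = 3 + 0 = 3)
(v(d)*1)*I(6, 5) = (3*1)*5 = 3*5 = 15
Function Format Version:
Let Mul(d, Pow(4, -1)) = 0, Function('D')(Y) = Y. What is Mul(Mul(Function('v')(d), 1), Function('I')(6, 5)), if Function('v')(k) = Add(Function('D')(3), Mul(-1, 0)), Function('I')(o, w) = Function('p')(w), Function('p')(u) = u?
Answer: 15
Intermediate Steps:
Function('I')(o, w) = w
d = 0 (d = Mul(4, 0) = 0)
Function('v')(k) = 3 (Function('v')(k) = Add(3, Mul(-1, 0)) = Add(3, 0) = 3)
Mul(Mul(Function('v')(d), 1), Function('I')(6, 5)) = Mul(Mul(3, 1), 5) = Mul(3, 5) = 15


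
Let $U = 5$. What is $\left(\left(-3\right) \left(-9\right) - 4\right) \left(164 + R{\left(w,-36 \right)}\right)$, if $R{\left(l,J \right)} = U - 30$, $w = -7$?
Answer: $3197$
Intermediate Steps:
$R{\left(l,J \right)} = -25$ ($R{\left(l,J \right)} = 5 - 30 = -25$)
$\left(\left(-3\right) \left(-9\right) - 4\right) \left(164 + R{\left(w,-36 \right)}\right) = \left(\left(-3\right) \left(-9\right) - 4\right) \left(164 - 25\right) = \left(27 - 4\right) 139 = 23 \cdot 139 = 3197$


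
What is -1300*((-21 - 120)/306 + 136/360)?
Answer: 16510/153 ≈ 107.91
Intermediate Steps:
-1300*((-21 - 120)/306 + 136/360) = -1300*(-141*1/306 + 136*(1/360)) = -1300*(-47/102 + 17/45) = -1300*(-127/1530) = 16510/153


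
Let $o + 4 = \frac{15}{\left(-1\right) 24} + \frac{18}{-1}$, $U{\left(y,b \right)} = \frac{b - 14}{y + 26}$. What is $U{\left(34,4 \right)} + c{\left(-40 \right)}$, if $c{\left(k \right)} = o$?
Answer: $- \frac{547}{24} \approx -22.792$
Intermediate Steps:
$U{\left(y,b \right)} = \frac{-14 + b}{26 + y}$
$o = - \frac{181}{8}$ ($o = -4 + \left(\frac{15}{\left(-1\right) 24} + \frac{18}{-1}\right) = -4 + \left(\frac{15}{-24} + 18 \left(-1\right)\right) = -4 + \left(15 \left(- \frac{1}{24}\right) - 18\right) = -4 - \frac{149}{8} = - \frac{181}{8} \approx -22.625$)
$c{\left(k \right)} = - \frac{181}{8}$
$U{\left(34,4 \right)} + c{\left(-40 \right)} = \frac{-14 + 4}{26 + 34} - \frac{181}{8} = \frac{1}{60} \left(-10\right) - \frac{181}{8} = - \frac{1}{6} - \frac{181}{8} = - \frac{547}{24}$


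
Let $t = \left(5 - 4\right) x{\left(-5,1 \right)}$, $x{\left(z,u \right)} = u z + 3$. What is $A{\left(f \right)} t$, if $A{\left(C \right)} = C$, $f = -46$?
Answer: $92$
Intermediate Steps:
$x{\left(z,u \right)} = 3 + u z$
$t = -2$ ($t = \left(5 - 4\right) \left(3 + 1 \left(-5\right)\right) = 1 \left(3 - 5\right) = 1 \left(-2\right) = -2$)
$A{\left(f \right)} t = \left(-46\right) \left(-2\right) = 92$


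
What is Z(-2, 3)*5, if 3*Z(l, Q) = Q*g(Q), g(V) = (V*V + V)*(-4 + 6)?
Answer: 120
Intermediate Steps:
g(V) = 2*V + 2*V**2 (g(V) = (V**2 + V)*2 = (V + V**2)*2 = 2*V + 2*V**2)
Z(l, Q) = 2*Q**2*(1 + Q)/3 (Z(l, Q) = (Q*(2*Q*(1 + Q)))/3 = (2*Q**2*(1 + Q))/3 = 2*Q**2*(1 + Q)/3)
Z(-2, 3)*5 = ((2/3)*3**2*(1 + 3))*5 = ((2/3)*9*4)*5 = 24*5 = 120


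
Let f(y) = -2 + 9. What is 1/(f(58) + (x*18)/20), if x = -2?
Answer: 5/26 ≈ 0.19231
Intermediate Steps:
f(y) = 7
1/(f(58) + (x*18)/20) = 1/(7 - 2*18/20) = 1/(7 - 36*1/20) = 1/(7 - 9/5) = 1/(26/5) = 5/26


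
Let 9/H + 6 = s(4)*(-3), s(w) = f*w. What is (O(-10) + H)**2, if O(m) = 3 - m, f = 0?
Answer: 529/4 ≈ 132.25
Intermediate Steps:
s(w) = 0 (s(w) = 0*w = 0)
H = -3/2 (H = 9/(-6 + 0*(-3)) = 9/(-6 + 0) = 9/(-6) = 9*(-1/6) = -3/2 ≈ -1.5000)
(O(-10) + H)**2 = ((3 - 1*(-10)) - 3/2)**2 = ((3 + 10) - 3/2)**2 = (13 - 3/2)**2 = (23/2)**2 = 529/4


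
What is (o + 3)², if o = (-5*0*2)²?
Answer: 9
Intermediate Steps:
o = 0 (o = (0*2)² = 0² = 0)
(o + 3)² = (0 + 3)² = 3² = 9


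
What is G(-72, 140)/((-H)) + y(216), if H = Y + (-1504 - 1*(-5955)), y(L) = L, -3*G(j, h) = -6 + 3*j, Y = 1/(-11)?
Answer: 5287273/24480 ≈ 215.98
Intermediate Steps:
Y = -1/11 ≈ -0.090909
G(j, h) = 2 - j (G(j, h) = -(-6 + 3*j)/3 = 2 - j)
H = 48960/11 (H = -1/11 + (-1504 - 1*(-5955)) = -1/11 + (-1504 + 5955) = -1/11 + 4451 = 48960/11 ≈ 4450.9)
G(-72, 140)/((-H)) + y(216) = (2 - 1*(-72))/((-1*48960/11)) + 216 = (2 + 72)/(-48960/11) + 216 = 74*(-11/48960) + 216 = -407/24480 + 216 = 5287273/24480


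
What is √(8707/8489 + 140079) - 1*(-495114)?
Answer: 495114 + √10094603840282/8489 ≈ 4.9549e+5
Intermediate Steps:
√(8707/8489 + 140079) - 1*(-495114) = √(8707*(1/8489) + 140079) + 495114 = √(8707/8489 + 140079) + 495114 = √(1189139338/8489) + 495114 = √10094603840282/8489 + 495114 = 495114 + √10094603840282/8489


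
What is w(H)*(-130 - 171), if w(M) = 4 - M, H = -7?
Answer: -3311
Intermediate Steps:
w(H)*(-130 - 171) = (4 - 1*(-7))*(-130 - 171) = (4 + 7)*(-301) = 11*(-301) = -3311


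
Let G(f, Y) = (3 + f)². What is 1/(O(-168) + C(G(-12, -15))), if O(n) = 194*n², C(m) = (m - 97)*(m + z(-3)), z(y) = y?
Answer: 1/5474208 ≈ 1.8267e-7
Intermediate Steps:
C(m) = (-97 + m)*(-3 + m) (C(m) = (m - 97)*(m - 3) = (-97 + m)*(-3 + m))
1/(O(-168) + C(G(-12, -15))) = 1/(194*(-168)² + (291 + ((3 - 12)²)² - 100*(3 - 12)²)) = 1/(194*28224 + (291 + ((-9)²)² - 100*(-9)²)) = 1/(5475456 + (291 + 81² - 100*81)) = 1/(5475456 + (291 + 6561 - 8100)) = 1/(5475456 - 1248) = 1/5474208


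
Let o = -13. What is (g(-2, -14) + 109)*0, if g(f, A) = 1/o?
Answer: 0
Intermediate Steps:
g(f, A) = -1/13 (g(f, A) = 1/(-13) = -1/13)
(g(-2, -14) + 109)*0 = (-1/13 + 109)*0 = (1416/13)*0 = 0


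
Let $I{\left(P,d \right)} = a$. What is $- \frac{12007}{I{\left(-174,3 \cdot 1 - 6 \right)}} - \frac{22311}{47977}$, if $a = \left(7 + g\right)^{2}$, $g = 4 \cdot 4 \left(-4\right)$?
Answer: $- \frac{648548278}{155877273} \approx -4.1606$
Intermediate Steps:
$g = -64$ ($g = 16 \left(-4\right) = -64$)
$a = 3249$ ($a = \left(7 - 64\right)^{2} = \left(-57\right)^{2} = 3249$)
$I{\left(P,d \right)} = 3249$
$- \frac{12007}{I{\left(-174,3 \cdot 1 - 6 \right)}} - \frac{22311}{47977} = - \frac{12007}{3249} - \frac{22311}{47977} = - \frac{648548278}{155877273}$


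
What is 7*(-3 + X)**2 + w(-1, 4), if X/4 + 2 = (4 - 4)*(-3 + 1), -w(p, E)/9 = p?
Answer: 856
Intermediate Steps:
w(p, E) = -9*p
X = -8 (X = -8 + 4*((4 - 4)*(-3 + 1)) = -8 + 4*(0*(-2)) = -8 + 4*0 = -8 + 0 = -8)
7*(-3 + X)**2 + w(-1, 4) = 7*(-3 - 8)**2 - 9*(-1) = 7*(-11)**2 + 9 = 7*121 + 9 = 847 + 9 = 856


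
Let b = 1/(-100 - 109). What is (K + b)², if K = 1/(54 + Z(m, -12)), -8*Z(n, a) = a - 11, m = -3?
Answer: 1481089/9043059025 ≈ 0.00016378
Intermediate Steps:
Z(n, a) = 11/8 - a/8 (Z(n, a) = -(a - 11)/8 = -(-11 + a)/8 = 11/8 - a/8)
K = 8/455 (K = 1/(54 + (11/8 - ⅛*(-12))) = 1/(54 + (11/8 + 3/2)) = 1/(54 + 23/8) = 1/(455/8) = 8/455 ≈ 0.017582)
b = -1/209 (b = 1/(-209) = -1/209 ≈ -0.0047847)
(K + b)² = (8/455 - 1/209)² = (1217/95095)² = 1481089/9043059025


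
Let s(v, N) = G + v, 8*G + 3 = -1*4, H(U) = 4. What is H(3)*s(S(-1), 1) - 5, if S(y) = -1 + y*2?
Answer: -41/2 ≈ -20.500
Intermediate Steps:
G = -7/8 (G = -3/8 + (-1*4)/8 = -3/8 + (1/8)*(-4) = -3/8 - 1/2 = -7/8 ≈ -0.87500)
S(y) = -1 + 2*y
s(v, N) = -7/8 + v
H(3)*s(S(-1), 1) - 5 = 4*(-7/8 + (-1 + 2*(-1))) - 5 = 4*(-7/8 + (-1 - 2)) - 5 = 4*(-7/8 - 3) - 5 = 4*(-31/8) - 5 = -31/2 - 5 = -41/2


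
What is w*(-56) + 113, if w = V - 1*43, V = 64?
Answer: -1063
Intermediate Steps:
w = 21 (w = 64 - 1*43 = 64 - 43 = 21)
w*(-56) + 113 = 21*(-56) + 113 = -1176 + 113 = -1063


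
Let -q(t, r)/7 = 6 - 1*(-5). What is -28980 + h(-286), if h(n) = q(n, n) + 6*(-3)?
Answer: -29075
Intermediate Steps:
q(t, r) = -77 (q(t, r) = -7*(6 - 1*(-5)) = -7*(6 + 5) = -7*11 = -77)
h(n) = -95 (h(n) = -77 + 6*(-3) = -77 - 18 = -95)
-28980 + h(-286) = -28980 - 95 = -29075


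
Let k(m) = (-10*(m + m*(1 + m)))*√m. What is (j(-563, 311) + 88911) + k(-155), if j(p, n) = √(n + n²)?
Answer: 88911 + 2*√24258 - 237150*I*√155 ≈ 89223.0 - 2.9525e+6*I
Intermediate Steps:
k(m) = √m*(-10*m - 10*m*(1 + m)) (k(m) = (-10*m - 10*m*(1 + m))*√m = √m*(-10*m - 10*m*(1 + m)))
(j(-563, 311) + 88911) + k(-155) = (√(311*(1 + 311)) + 88911) + 10*(-155)^(3/2)*(-2 - 1*(-155)) = (√(311*312) + 88911) + 10*(-155*I*√155)*(-2 + 155) = (√97032 + 88911) + 10*(-155*I*√155)*153 = (2*√24258 + 88911) - 237150*I*√155 = (88911 + 2*√24258) - 237150*I*√155 = 88911 + 2*√24258 - 237150*I*√155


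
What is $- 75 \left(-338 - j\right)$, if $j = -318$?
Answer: $1500$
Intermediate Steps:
$- 75 \left(-338 - j\right) = - 75 \left(-338 - -318\right) = - 75 \left(-338 + 318\right) = \left(-75\right) \left(-20\right) = 1500$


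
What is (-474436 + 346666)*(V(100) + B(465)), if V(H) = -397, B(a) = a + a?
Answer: -68101410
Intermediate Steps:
B(a) = 2*a
(-474436 + 346666)*(V(100) + B(465)) = (-474436 + 346666)*(-397 + 2*465) = -127770*(-397 + 930) = -127770*533 = -68101410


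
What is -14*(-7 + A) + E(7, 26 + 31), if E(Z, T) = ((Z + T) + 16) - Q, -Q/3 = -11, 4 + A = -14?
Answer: 397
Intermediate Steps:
A = -18 (A = -4 - 14 = -18)
Q = 33 (Q = -3*(-11) = 33)
E(Z, T) = -17 + T + Z (E(Z, T) = ((Z + T) + 16) - 1*33 = ((T + Z) + 16) - 33 = (16 + T + Z) - 33 = -17 + T + Z)
-14*(-7 + A) + E(7, 26 + 31) = -14*(-7 - 18) + (-17 + (26 + 31) + 7) = -14*(-25) + (-17 + 57 + 7) = 350 + 47 = 397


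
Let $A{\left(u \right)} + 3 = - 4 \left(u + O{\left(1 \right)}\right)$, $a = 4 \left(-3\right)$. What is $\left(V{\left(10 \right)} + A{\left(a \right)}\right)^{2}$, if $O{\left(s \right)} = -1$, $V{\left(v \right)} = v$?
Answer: $3481$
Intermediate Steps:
$a = -12$
$A{\left(u \right)} = 1 - 4 u$ ($A{\left(u \right)} = -3 - 4 \left(u - 1\right) = -3 - 4 \left(-1 + u\right) = -3 - \left(-4 + 4 u\right) = 1 - 4 u$)
$\left(V{\left(10 \right)} + A{\left(a \right)}\right)^{2} = \left(10 + \left(1 - -48\right)\right)^{2} = \left(10 + \left(1 + 48\right)\right)^{2} = \left(10 + 49\right)^{2} = 59^{2} = 3481$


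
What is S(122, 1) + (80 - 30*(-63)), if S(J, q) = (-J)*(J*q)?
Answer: -12914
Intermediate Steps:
S(J, q) = -q*J²
S(122, 1) + (80 - 30*(-63)) = -1*1*122² + (80 - 30*(-63)) = -1*1*14884 + (80 + 1890) = -14884 + 1970 = -12914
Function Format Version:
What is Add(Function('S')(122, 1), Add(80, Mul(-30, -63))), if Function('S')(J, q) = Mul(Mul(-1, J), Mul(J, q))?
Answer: -12914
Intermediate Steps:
Function('S')(J, q) = Mul(-1, q, Pow(J, 2))
Add(Function('S')(122, 1), Add(80, Mul(-30, -63))) = Add(Mul(-1, 1, Pow(122, 2)), Add(80, Mul(-30, -63))) = Add(Mul(-1, 1, 14884), Add(80, 1890)) = Add(-14884, 1970) = -12914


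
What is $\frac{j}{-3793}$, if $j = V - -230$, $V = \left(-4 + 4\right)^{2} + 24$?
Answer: $- \frac{254}{3793} \approx -0.066965$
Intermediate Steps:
$V = 24$ ($V = 0^{2} + 24 = 0 + 24 = 24$)
$j = 254$ ($j = 24 - -230 = 24 + 230 = 254$)
$\frac{j}{-3793} = \frac{254}{-3793} = 254 \left(- \frac{1}{3793}\right) = - \frac{254}{3793}$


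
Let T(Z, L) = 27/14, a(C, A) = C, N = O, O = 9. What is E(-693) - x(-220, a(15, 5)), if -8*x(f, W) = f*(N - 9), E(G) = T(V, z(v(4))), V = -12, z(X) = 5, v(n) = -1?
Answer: 27/14 ≈ 1.9286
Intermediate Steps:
N = 9
T(Z, L) = 27/14 (T(Z, L) = 27*(1/14) = 27/14)
E(G) = 27/14
x(f, W) = 0 (x(f, W) = -f*(9 - 9)/8 = -f*0/8 = -⅛*0 = 0)
E(-693) - x(-220, a(15, 5)) = 27/14 - 1*0 = 27/14 + 0 = 27/14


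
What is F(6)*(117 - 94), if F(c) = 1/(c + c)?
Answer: 23/12 ≈ 1.9167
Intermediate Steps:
F(c) = 1/(2*c)
F(6)*(117 - 94) = ((1/2)/6)*(117 - 94) = ((1/2)*(1/6))*23 = (1/12)*23 = 23/12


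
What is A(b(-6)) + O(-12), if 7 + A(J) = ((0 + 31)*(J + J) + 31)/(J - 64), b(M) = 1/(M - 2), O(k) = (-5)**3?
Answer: -22634/171 ≈ -132.36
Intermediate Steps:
O(k) = -125
b(M) = 1/(-2 + M)
A(J) = -7 + (31 + 62*J)/(-64 + J) (A(J) = -7 + ((0 + 31)*(J + J) + 31)/(J - 64) = -7 + (31*(2*J) + 31)/(-64 + J) = -7 + (62*J + 31)/(-64 + J) = -7 + (31 + 62*J)/(-64 + J))
A(b(-6)) + O(-12) = (479 + 55/(-2 - 6))/(-64 + 1/(-2 - 6)) - 125 = (479 + 55/(-8))/(-64 + 1/(-8)) - 125 = (479 + 55*(-1/8))/(-64 - 1/8) - 125 = (479 - 55/8)/(-513/8) - 125 = -8/513*3777/8 - 125 = -1259/171 - 125 = -22634/171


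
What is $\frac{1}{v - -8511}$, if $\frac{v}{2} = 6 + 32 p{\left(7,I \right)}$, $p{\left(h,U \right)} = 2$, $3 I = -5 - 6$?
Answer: $\frac{1}{8651} \approx 0.00011559$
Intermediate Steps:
$I = - \frac{11}{3}$ ($I = \frac{-5 - 6}{3} = \frac{1}{3} \left(-11\right) = - \frac{11}{3} \approx -3.6667$)
$v = 140$ ($v = 2 \left(6 + 32 \cdot 2\right) = 2 \left(6 + 64\right) = 2 \cdot 70 = 140$)
$\frac{1}{v - -8511} = \frac{1}{140 - -8511} = \frac{1}{140 + 8511} = \frac{1}{8651}$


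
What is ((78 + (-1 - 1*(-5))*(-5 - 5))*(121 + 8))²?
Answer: 24029604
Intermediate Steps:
((78 + (-1 - 1*(-5))*(-5 - 5))*(121 + 8))² = ((78 + (-1 + 5)*(-10))*129)² = ((78 + 4*(-10))*129)² = ((78 - 40)*129)² = (38*129)² = 4902² = 24029604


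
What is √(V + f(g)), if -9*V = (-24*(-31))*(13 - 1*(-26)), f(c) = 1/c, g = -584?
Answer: I*√274891282/292 ≈ 56.78*I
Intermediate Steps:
V = -3224 (V = -(-24*(-31))*(13 - 1*(-26))/9 = -248*(13 + 26)/3 = -248*39/3 = -⅑*29016 = -3224)
√(V + f(g)) = √(-3224 + 1/(-584)) = √(-3224 - 1/584) = √(-1882817/584) = I*√274891282/292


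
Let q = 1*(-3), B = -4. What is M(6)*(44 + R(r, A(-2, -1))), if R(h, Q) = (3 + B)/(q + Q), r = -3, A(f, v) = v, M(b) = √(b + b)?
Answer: 177*√3/2 ≈ 153.29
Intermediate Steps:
M(b) = √2*√b (M(b) = √(2*b) = √2*√b)
q = -3
R(h, Q) = -1/(-3 + Q) (R(h, Q) = (3 - 4)/(-3 + Q) = -1/(-3 + Q))
M(6)*(44 + R(r, A(-2, -1))) = (√2*√6)*(44 - 1/(-3 - 1)) = (2*√3)*(44 - 1/(-4)) = (2*√3)*(44 - 1*(-¼)) = (2*√3)*(44 + ¼) = (2*√3)*(177/4) = 177*√3/2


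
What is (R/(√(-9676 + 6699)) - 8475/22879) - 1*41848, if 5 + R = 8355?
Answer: -957448867/22879 - 8350*I*√2977/2977 ≈ -41848.0 - 153.04*I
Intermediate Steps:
R = 8350 (R = -5 + 8355 = 8350)
(R/(√(-9676 + 6699)) - 8475/22879) - 1*41848 = (8350/(√(-9676 + 6699)) - 8475/22879) - 1*41848 = (8350/(√(-2977)) - 8475*1/22879) - 41848 = (8350/((I*√2977)) - 8475/22879) - 41848 = (8350*(-I*√2977/2977) - 8475/22879) - 41848 = (-8350*I*√2977/2977 - 8475/22879) - 41848 = (-8475/22879 - 8350*I*√2977/2977) - 41848 = -957448867/22879 - 8350*I*√2977/2977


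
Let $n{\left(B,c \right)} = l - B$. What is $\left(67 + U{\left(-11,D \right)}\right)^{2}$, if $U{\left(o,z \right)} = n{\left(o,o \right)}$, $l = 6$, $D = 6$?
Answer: $7056$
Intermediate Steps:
$n{\left(B,c \right)} = 6 - B$
$U{\left(o,z \right)} = 6 - o$
$\left(67 + U{\left(-11,D \right)}\right)^{2} = \left(67 + \left(6 - -11\right)\right)^{2} = \left(67 + \left(6 + 11\right)\right)^{2} = \left(67 + 17\right)^{2} = 84^{2} = 7056$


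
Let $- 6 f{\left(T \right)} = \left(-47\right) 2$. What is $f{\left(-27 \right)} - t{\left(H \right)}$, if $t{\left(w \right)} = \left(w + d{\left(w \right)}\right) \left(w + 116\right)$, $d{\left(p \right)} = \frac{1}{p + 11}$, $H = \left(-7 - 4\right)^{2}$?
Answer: $- \frac{3783533}{132} \approx -28663.0$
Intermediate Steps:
$f{\left(T \right)} = \frac{47}{3}$ ($f{\left(T \right)} = - \frac{\left(-47\right) 2}{6} = \left(- \frac{1}{6}\right) \left(-94\right) = \frac{47}{3}$)
$H = 121$ ($H = \left(-11\right)^{2} = 121$)
$d{\left(p \right)} = \frac{1}{11 + p}$
$t{\left(w \right)} = \left(116 + w\right) \left(w + \frac{1}{11 + w}\right)$ ($t{\left(w \right)} = \left(w + \frac{1}{11 + w}\right) \left(w + 116\right) = \left(w + \frac{1}{11 + w}\right) \left(116 + w\right) = \left(116 + w\right) \left(w + \frac{1}{11 + w}\right)$)
$f{\left(-27 \right)} - t{\left(H \right)} = \frac{47}{3} - \frac{116 + 121 + 121 \left(11 + 121\right) \left(116 + 121\right)}{11 + 121} = \frac{47}{3} - \frac{116 + 121 + 121 \cdot 132 \cdot 237}{132} = \frac{47}{3} - \frac{116 + 121 + 3785364}{132} = \frac{47}{3} - \frac{1}{132} \cdot 3785601 = \frac{47}{3} - \frac{1261867}{44} = - \frac{3783533}{132}$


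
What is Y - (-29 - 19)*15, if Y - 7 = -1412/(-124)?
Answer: 22890/31 ≈ 738.39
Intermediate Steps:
Y = 570/31 (Y = 7 - 1412/(-124) = 7 - 1412*(-1/124) = 7 + 353/31 = 570/31 ≈ 18.387)
Y - (-29 - 19)*15 = 570/31 - (-29 - 19)*15 = 570/31 - (-48)*15 = 570/31 - 1*(-720) = 570/31 + 720 = 22890/31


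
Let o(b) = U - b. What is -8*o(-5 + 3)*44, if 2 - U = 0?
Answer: -1408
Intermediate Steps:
U = 2 (U = 2 - 1*0 = 2 + 0 = 2)
o(b) = 2 - b
-8*o(-5 + 3)*44 = -8*(2 - (-5 + 3))*44 = -8*(2 - 1*(-2))*44 = -8*(2 + 2)*44 = -8*4*44 = -32*44 = -1408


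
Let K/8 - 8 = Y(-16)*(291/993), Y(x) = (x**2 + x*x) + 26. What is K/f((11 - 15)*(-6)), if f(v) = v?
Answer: 18278/331 ≈ 55.221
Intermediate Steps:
Y(x) = 26 + 2*x**2 (Y(x) = (x**2 + x**2) + 26 = 2*x**2 + 26 = 26 + 2*x**2)
K = 438672/331 (K = 64 + 8*((26 + 2*(-16)**2)*(291/993)) = 64 + 8*((26 + 2*256)*(291*(1/993))) = 64 + 8*((26 + 512)*(97/331)) = 64 + 8*(538*(97/331)) = 64 + 8*(52186/331) = 64 + 417488/331 = 438672/331 ≈ 1325.3)
K/f((11 - 15)*(-6)) = 438672/(331*(((11 - 15)*(-6)))) = 438672/(331*((-4*(-6)))) = (438672/331)/24 = (438672/331)*(1/24) = 18278/331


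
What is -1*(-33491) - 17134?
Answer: 16357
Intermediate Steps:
-1*(-33491) - 17134 = 33491 - 17134 = 16357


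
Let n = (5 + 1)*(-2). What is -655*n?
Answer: 7860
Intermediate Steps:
n = -12 (n = 6*(-2) = -12)
-655*n = -655*(-12) = 7860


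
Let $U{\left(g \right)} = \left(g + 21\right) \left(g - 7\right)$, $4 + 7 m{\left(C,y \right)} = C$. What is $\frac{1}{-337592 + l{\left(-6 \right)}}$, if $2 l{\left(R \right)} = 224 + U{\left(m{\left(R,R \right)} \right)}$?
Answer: $- \frac{98}{33081123} \approx -2.9624 \cdot 10^{-6}$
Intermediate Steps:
$m{\left(C,y \right)} = - \frac{4}{7} + \frac{C}{7}$
$U{\left(g \right)} = \left(-7 + g\right) \left(21 + g\right)$ ($U{\left(g \right)} = \left(21 + g\right) \left(-7 + g\right) = \left(-7 + g\right) \left(21 + g\right)$)
$l{\left(R \right)} = \frac{69}{2} + R + \frac{\left(- \frac{4}{7} + \frac{R}{7}\right)^{2}}{2}$ ($l{\left(R \right)} = \frac{224 + \left(-147 + \left(- \frac{4}{7} + \frac{R}{7}\right)^{2} + 14 \left(- \frac{4}{7} + \frac{R}{7}\right)\right)}{2} = \frac{224 + \left(-147 + \left(- \frac{4}{7} + \frac{R}{7}\right)^{2} + \left(-8 + 2 R\right)\right)}{2} = \frac{224 + \left(-155 + \left(- \frac{4}{7} + \frac{R}{7}\right)^{2} + 2 R\right)}{2} = \frac{69 + \left(- \frac{4}{7} + \frac{R}{7}\right)^{2} + 2 R}{2} = \frac{69}{2} + R + \frac{\left(- \frac{4}{7} + \frac{R}{7}\right)^{2}}{2}$)
$\frac{1}{-337592 + l{\left(-6 \right)}} = \frac{1}{-337592 + \left(\frac{3397}{98} + \frac{\left(-6\right)^{2}}{98} + \frac{45}{49} \left(-6\right)\right)} = \frac{1}{-337592 + \left(\frac{3397}{98} + \frac{1}{98} \cdot 36 - \frac{270}{49}\right)} = \frac{1}{-337592 + \left(\frac{3397}{98} + \frac{18}{49} - \frac{270}{49}\right)} = \frac{1}{-337592 + \frac{2893}{98}} = \frac{1}{- \frac{33081123}{98}} = - \frac{98}{33081123}$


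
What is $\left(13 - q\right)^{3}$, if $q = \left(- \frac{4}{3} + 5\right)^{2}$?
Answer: $- \frac{64}{729} \approx -0.087791$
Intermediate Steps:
$q = \frac{121}{9}$ ($q = \left(\left(-4\right) \frac{1}{3} + 5\right)^{2} = \left(- \frac{4}{3} + 5\right)^{2} = \left(\frac{11}{3}\right)^{2} = \frac{121}{9} \approx 13.444$)
$\left(13 - q\right)^{3} = \left(13 - \frac{121}{9}\right)^{3} = \left(- \frac{4}{9}\right)^{3} = - \frac{64}{729}$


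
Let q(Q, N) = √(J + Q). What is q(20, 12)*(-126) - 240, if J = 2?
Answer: -240 - 126*√22 ≈ -830.99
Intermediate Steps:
q(Q, N) = √(2 + Q)
q(20, 12)*(-126) - 240 = √(2 + 20)*(-126) - 240 = √22*(-126) - 240 = -126*√22 - 240 = -240 - 126*√22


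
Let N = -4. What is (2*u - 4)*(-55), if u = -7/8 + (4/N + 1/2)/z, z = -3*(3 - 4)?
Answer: 4015/12 ≈ 334.58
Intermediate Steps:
z = 3 (z = -3*(-1) = 3)
u = -25/24 (u = -7/8 + (4/(-4) + 1/2)/3 = -7*⅛ + (4*(-¼) + 1*(½))*(⅓) = -7/8 + (-1 + ½)*(⅓) = -7/8 - ½*⅓ = -7/8 - ⅙ = -25/24 ≈ -1.0417)
(2*u - 4)*(-55) = (2*(-25/24) - 4)*(-55) = (-25/12 - 4)*(-55) = -73/12*(-55) = 4015/12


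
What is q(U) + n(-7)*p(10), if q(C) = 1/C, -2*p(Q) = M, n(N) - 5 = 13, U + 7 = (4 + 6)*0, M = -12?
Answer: 755/7 ≈ 107.86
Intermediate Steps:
U = -7 (U = -7 + (4 + 6)*0 = -7 + 10*0 = -7 + 0 = -7)
n(N) = 18 (n(N) = 5 + 13 = 18)
p(Q) = 6 (p(Q) = -½*(-12) = 6)
q(U) + n(-7)*p(10) = 1/(-7) + 18*6 = -⅐ + 108 = 755/7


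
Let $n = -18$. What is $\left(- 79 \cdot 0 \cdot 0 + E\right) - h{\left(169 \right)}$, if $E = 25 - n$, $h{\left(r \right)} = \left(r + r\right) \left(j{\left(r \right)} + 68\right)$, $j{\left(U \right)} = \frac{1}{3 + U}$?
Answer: $- \frac{1973095}{86} \approx -22943.0$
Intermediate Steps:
$h{\left(r \right)} = 2 r \left(68 + \frac{1}{3 + r}\right)$ ($h{\left(r \right)} = \left(r + r\right) \left(\frac{1}{3 + r} + 68\right) = 2 r \left(68 + \frac{1}{3 + r}\right)$)
$E = 43$ ($E = 25 - -18 = 25 + 18 = 43$)
$\left(- 79 \cdot 0 \cdot 0 + E\right) - h{\left(169 \right)} = \left(- 79 \cdot 0 \cdot 0 + 43\right) - 2 \cdot 169 \frac{1}{3 + 169} \left(205 + 68 \cdot 169\right) = \left(\left(-79\right) 0 + 43\right) - 2 \cdot 169 \cdot \frac{1}{172} \left(205 + 11492\right) = \left(0 + 43\right) - 2 \cdot 169 \cdot \frac{1}{172} \cdot 11697 = 43 - \frac{1976793}{86} = - \frac{1973095}{86}$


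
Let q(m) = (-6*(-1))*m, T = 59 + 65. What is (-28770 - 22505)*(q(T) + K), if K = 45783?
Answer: -2385671925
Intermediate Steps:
T = 124
q(m) = 6*m
(-28770 - 22505)*(q(T) + K) = (-28770 - 22505)*(6*124 + 45783) = -51275*(744 + 45783) = -51275*46527 = -2385671925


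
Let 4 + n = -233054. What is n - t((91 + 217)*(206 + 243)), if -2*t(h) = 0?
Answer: -233058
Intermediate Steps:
t(h) = 0 (t(h) = -½*0 = 0)
n = -233058 (n = -4 - 233054 = -233058)
n - t((91 + 217)*(206 + 243)) = -233058 - 1*0 = -233058 + 0 = -233058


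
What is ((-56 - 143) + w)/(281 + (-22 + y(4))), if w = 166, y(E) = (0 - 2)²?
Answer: -33/263 ≈ -0.12548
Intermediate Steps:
y(E) = 4 (y(E) = (-2)² = 4)
((-56 - 143) + w)/(281 + (-22 + y(4))) = ((-56 - 143) + 166)/(281 + (-22 + 4)) = (-199 + 166)/(281 - 18) = -33/263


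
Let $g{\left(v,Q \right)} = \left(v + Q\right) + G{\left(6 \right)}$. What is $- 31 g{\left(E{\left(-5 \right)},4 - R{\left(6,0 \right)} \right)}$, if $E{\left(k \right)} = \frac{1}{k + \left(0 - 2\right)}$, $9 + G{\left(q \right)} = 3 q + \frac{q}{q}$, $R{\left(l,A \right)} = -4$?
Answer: $- \frac{3875}{7} \approx -553.57$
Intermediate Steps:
$G{\left(q \right)} = -8 + 3 q$ ($G{\left(q \right)} = -9 + \left(3 q + \frac{q}{q}\right) = -9 + \left(3 q + 1\right) = -9 + \left(1 + 3 q\right) = -8 + 3 q$)
$E{\left(k \right)} = \frac{1}{-2 + k}$ ($E{\left(k \right)} = \frac{1}{k - 2} = \frac{1}{-2 + k}$)
$g{\left(v,Q \right)} = 10 + Q + v$ ($g{\left(v,Q \right)} = \left(v + Q\right) + \left(-8 + 3 \cdot 6\right) = \left(Q + v\right) + \left(-8 + 18\right) = \left(Q + v\right) + 10 = 10 + Q + v$)
$- 31 g{\left(E{\left(-5 \right)},4 - R{\left(6,0 \right)} \right)} = - 31 \left(10 + \left(4 - -4\right) + \frac{1}{-2 - 5}\right) = - 31 \left(10 + \left(4 + 4\right) + \frac{1}{-7}\right) = - 31 \left(10 + 8 - \frac{1}{7}\right) = \left(-31\right) \frac{125}{7} = - \frac{3875}{7}$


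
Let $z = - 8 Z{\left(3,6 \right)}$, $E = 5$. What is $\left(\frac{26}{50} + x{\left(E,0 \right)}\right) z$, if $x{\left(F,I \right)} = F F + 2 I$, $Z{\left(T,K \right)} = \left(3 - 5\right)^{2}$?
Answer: $- \frac{20416}{25} \approx -816.64$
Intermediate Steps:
$Z{\left(T,K \right)} = 4$ ($Z{\left(T,K \right)} = \left(-2\right)^{2} = 4$)
$z = -32$ ($z = \left(-8\right) 4 = -32$)
$x{\left(F,I \right)} = F^{2} + 2 I$
$\left(\frac{26}{50} + x{\left(E,0 \right)}\right) z = \left(\frac{26}{50} + \left(5^{2} + 2 \cdot 0\right)\right) \left(-32\right) = \left(26 \cdot \frac{1}{50} + \left(25 + 0\right)\right) \left(-32\right) = \left(\frac{13}{25} + 25\right) \left(-32\right) = \frac{638}{25} \left(-32\right) = - \frac{20416}{25}$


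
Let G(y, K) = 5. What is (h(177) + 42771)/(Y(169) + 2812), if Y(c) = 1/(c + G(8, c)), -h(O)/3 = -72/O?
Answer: 439099614/28868051 ≈ 15.211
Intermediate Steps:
h(O) = 216/O (h(O) = -(-216)/O = 216/O)
Y(c) = 1/(5 + c) (Y(c) = 1/(c + 5) = 1/(5 + c))
(h(177) + 42771)/(Y(169) + 2812) = (216/177 + 42771)/(1/(5 + 169) + 2812) = (216*(1/177) + 42771)/(1/174 + 2812) = (72/59 + 42771)/(1/174 + 2812) = 2523561/(59*(489289/174)) = (2523561/59)*(174/489289) = 439099614/28868051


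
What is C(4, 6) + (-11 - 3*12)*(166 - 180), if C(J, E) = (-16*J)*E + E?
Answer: 280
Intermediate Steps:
C(J, E) = E - 16*E*J (C(J, E) = -16*E*J + E = E - 16*E*J)
C(4, 6) + (-11 - 3*12)*(166 - 180) = 6*(1 - 16*4) + (-11 - 3*12)*(166 - 180) = 6*(1 - 64) + (-11 - 36)*(-14) = 6*(-63) - 47*(-14) = -378 + 658 = 280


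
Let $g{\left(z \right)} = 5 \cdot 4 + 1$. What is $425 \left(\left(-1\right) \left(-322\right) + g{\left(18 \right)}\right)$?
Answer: $145775$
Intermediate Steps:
$g{\left(z \right)} = 21$ ($g{\left(z \right)} = 20 + 1 = 21$)
$425 \left(\left(-1\right) \left(-322\right) + g{\left(18 \right)}\right) = 425 \left(\left(-1\right) \left(-322\right) + 21\right) = 425 \left(322 + 21\right) = 425 \cdot 343 = 145775$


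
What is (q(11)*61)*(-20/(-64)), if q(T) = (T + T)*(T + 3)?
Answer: 23485/4 ≈ 5871.3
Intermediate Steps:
q(T) = 2*T*(3 + T) (q(T) = (2*T)*(3 + T) = 2*T*(3 + T))
(q(11)*61)*(-20/(-64)) = ((2*11*(3 + 11))*61)*(-20/(-64)) = ((2*11*14)*61)*(-20*(-1/64)) = (308*61)*(5/16) = 18788*(5/16) = 23485/4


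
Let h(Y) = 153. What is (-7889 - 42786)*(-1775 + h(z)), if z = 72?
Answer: 82194850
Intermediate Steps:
(-7889 - 42786)*(-1775 + h(z)) = (-7889 - 42786)*(-1775 + 153) = -50675*(-1622) = 82194850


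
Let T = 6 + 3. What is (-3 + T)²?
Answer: 36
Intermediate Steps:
T = 9
(-3 + T)² = (-3 + 9)² = 6² = 36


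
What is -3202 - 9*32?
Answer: -3490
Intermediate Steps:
-3202 - 9*32 = -3202 - 1*288 = -3202 - 288 = -3490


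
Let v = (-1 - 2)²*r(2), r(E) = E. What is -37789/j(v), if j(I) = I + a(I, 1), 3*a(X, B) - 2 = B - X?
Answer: -37789/13 ≈ -2906.8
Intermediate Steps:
a(X, B) = ⅔ - X/3 + B/3 (a(X, B) = ⅔ + (B - X)/3 = ⅔ + (-X/3 + B/3) = ⅔ - X/3 + B/3)
v = 18 (v = (-1 - 2)²*2 = (-3)²*2 = 9*2 = 18)
j(I) = 1 + 2*I/3 (j(I) = I + (⅔ - I/3 + (⅓)*1) = I + (⅔ - I/3 + ⅓) = I + (1 - I/3) = 1 + 2*I/3)
-37789/j(v) = -37789/(1 + (⅔)*18) = -37789/(1 + 12) = -37789/13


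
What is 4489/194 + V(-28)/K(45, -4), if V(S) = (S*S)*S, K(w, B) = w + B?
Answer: -4074639/7954 ≈ -512.28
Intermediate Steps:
K(w, B) = B + w
V(S) = S³ (V(S) = S²*S = S³)
4489/194 + V(-28)/K(45, -4) = 4489/194 + (-28)³/(-4 + 45) = 4489*(1/194) - 21952/41 = 4489/194 - 21952*1/41 = 4489/194 - 21952/41 = -4074639/7954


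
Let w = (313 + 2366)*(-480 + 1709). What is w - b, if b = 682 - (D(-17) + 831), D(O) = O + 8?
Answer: 3292631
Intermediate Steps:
D(O) = 8 + O
w = 3292491 (w = 2679*1229 = 3292491)
b = -140 (b = 682 - ((8 - 17) + 831) = 682 - (-9 + 831) = 682 - 1*822 = 682 - 822 = -140)
w - b = 3292491 - 1*(-140) = 3292491 + 140 = 3292631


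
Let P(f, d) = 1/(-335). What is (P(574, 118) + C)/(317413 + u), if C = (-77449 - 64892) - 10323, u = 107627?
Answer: -7306063/20341200 ≈ -0.35918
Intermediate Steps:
P(f, d) = -1/335
C = -152664 (C = -142341 - 10323 = -152664)
(P(574, 118) + C)/(317413 + u) = (-1/335 - 152664)/(317413 + 107627) = -51142441/335/425040 = -51142441/335*1/425040 = -7306063/20341200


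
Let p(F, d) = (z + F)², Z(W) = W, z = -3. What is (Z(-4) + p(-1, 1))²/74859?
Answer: 48/24953 ≈ 0.0019236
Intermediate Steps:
p(F, d) = (-3 + F)²
(Z(-4) + p(-1, 1))²/74859 = (-4 + (-3 - 1)²)²/74859 = (-4 + (-4)²)²*(1/74859) = (-4 + 16)²*(1/74859) = 12²*(1/74859) = 144*(1/74859) = 48/24953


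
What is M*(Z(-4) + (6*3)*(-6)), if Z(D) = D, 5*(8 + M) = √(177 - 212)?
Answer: 896 - 112*I*√35/5 ≈ 896.0 - 132.52*I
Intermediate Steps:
M = -8 + I*√35/5 (M = -8 + √(177 - 212)/5 = -8 + √(-35)/5 = -8 + (I*√35)/5 = -8 + I*√35/5 ≈ -8.0 + 1.1832*I)
M*(Z(-4) + (6*3)*(-6)) = (-8 + I*√35/5)*(-4 + (6*3)*(-6)) = (-8 + I*√35/5)*(-4 + 18*(-6)) = (-8 + I*√35/5)*(-4 - 108) = (-8 + I*√35/5)*(-112) = 896 - 112*I*√35/5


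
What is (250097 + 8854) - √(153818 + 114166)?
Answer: 258951 - 12*√1861 ≈ 2.5843e+5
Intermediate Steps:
(250097 + 8854) - √(153818 + 114166) = 258951 - √267984 = 258951 - 12*√1861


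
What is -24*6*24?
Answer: -3456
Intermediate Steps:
-24*6*24 = -144*24 = -3456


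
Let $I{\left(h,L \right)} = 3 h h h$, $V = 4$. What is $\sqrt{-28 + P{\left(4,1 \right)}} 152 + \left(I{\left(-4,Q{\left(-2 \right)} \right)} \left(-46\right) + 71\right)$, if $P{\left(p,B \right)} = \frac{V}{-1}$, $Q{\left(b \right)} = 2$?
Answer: $8903 + 608 i \sqrt{2} \approx 8903.0 + 859.84 i$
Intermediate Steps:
$P{\left(p,B \right)} = -4$ ($P{\left(p,B \right)} = \frac{4}{-1} = 4 \left(-1\right) = -4$)
$I{\left(h,L \right)} = 3 h^{3}$ ($I{\left(h,L \right)} = 3 h^{2} h = 3 h^{3}$)
$\sqrt{-28 + P{\left(4,1 \right)}} 152 + \left(I{\left(-4,Q{\left(-2 \right)} \right)} \left(-46\right) + 71\right) = \sqrt{-28 - 4} \cdot 152 + \left(3 \left(-4\right)^{3} \left(-46\right) + 71\right) = \sqrt{-32} \cdot 152 + \left(3 \left(-64\right) \left(-46\right) + 71\right) = 4 i \sqrt{2} \cdot 152 + \left(\left(-192\right) \left(-46\right) + 71\right) = 608 i \sqrt{2} + \left(8832 + 71\right) = 608 i \sqrt{2} + 8903 = 8903 + 608 i \sqrt{2}$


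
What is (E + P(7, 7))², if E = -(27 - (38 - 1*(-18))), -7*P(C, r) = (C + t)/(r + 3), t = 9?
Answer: 1014049/1225 ≈ 827.79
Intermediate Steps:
P(C, r) = -(9 + C)/(7*(3 + r)) (P(C, r) = -(C + 9)/(7*(r + 3)) = -(9 + C)/(7*(3 + r)))
E = 29 (E = -(27 - (38 + 18)) = -(27 - 1*56) = -(27 - 56) = -1*(-29) = 29)
(E + P(7, 7))² = (29 + (-9 - 1*7)/(7*(3 + 7)))² = (29 + (⅐)*(-9 - 7)/10)² = (29 + (⅐)*(⅒)*(-16))² = (29 - 8/35)² = (1007/35)² = 1014049/1225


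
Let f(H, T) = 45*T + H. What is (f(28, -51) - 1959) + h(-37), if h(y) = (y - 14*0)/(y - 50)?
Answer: -367625/87 ≈ -4225.6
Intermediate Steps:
f(H, T) = H + 45*T
h(y) = y/(-50 + y) (h(y) = (y + 0)/(-50 + y) = y/(-50 + y))
(f(28, -51) - 1959) + h(-37) = ((28 + 45*(-51)) - 1959) - 37/(-50 - 37) = ((28 - 2295) - 1959) - 37/(-87) = (-2267 - 1959) - 37*(-1/87) = -4226 + 37/87 = -367625/87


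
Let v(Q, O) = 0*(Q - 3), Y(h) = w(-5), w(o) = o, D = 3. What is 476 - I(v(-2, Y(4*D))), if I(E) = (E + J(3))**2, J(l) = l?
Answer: 467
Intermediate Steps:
Y(h) = -5
v(Q, O) = 0 (v(Q, O) = 0*(-3 + Q) = 0)
I(E) = (3 + E)**2 (I(E) = (E + 3)**2 = (3 + E)**2)
476 - I(v(-2, Y(4*D))) = 476 - (3 + 0)**2 = 476 - 1*3**2 = 476 - 1*9 = 476 - 9 = 467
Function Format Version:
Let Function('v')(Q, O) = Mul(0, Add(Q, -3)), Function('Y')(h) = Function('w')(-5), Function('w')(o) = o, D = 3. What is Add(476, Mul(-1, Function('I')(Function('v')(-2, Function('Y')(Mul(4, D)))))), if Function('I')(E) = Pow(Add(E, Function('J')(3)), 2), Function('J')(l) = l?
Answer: 467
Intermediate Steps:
Function('Y')(h) = -5
Function('v')(Q, O) = 0 (Function('v')(Q, O) = Mul(0, Add(-3, Q)) = 0)
Function('I')(E) = Pow(Add(3, E), 2) (Function('I')(E) = Pow(Add(E, 3), 2) = Pow(Add(3, E), 2))
Add(476, Mul(-1, Function('I')(Function('v')(-2, Function('Y')(Mul(4, D)))))) = Add(476, Mul(-1, Pow(Add(3, 0), 2))) = Add(476, Mul(-1, Pow(3, 2))) = Add(476, Mul(-1, 9)) = Add(476, -9) = 467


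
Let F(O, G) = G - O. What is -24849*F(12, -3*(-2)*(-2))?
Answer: 596376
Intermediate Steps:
-24849*F(12, -3*(-2)*(-2)) = -24849*(-3*(-2)*(-2) - 1*12) = -24849*(6*(-2) - 12) = -24849*(-12 - 12) = -24849*(-24) = 596376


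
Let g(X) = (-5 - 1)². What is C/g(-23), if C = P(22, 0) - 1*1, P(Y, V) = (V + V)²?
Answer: -1/36 ≈ -0.027778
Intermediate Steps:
g(X) = 36 (g(X) = (-6)² = 36)
P(Y, V) = 4*V² (P(Y, V) = (2*V)² = 4*V²)
C = -1 (C = 4*0² - 1*1 = 4*0 - 1 = 0 - 1 = -1)
C/g(-23) = -1/36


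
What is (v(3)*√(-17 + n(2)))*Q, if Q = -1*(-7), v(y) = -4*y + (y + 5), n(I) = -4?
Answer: -28*I*√21 ≈ -128.31*I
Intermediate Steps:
v(y) = 5 - 3*y (v(y) = -4*y + (5 + y) = 5 - 3*y)
Q = 7
(v(3)*√(-17 + n(2)))*Q = ((5 - 3*3)*√(-17 - 4))*7 = ((5 - 9)*√(-21))*7 = -4*I*√21*7 = -28*I*√21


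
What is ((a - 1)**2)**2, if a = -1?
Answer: 16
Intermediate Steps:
((a - 1)**2)**2 = ((-1 - 1)**2)**2 = ((-2)**2)**2 = 4**2 = 16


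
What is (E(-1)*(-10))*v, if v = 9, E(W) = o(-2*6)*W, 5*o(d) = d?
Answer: -216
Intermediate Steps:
o(d) = d/5
E(W) = -12*W/5 (E(W) = ((-2*6)/5)*W = ((⅕)*(-12))*W = -12*W/5)
(E(-1)*(-10))*v = (-12/5*(-1)*(-10))*9 = ((12/5)*(-10))*9 = -24*9 = -216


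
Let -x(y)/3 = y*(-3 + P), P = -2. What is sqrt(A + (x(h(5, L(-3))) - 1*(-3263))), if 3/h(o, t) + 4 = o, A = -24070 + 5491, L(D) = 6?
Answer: I*sqrt(15271) ≈ 123.58*I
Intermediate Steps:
A = -18579
h(o, t) = 3/(-4 + o)
x(y) = 15*y (x(y) = -3*y*(-3 - 2) = -3*y*(-5) = -(-15)*y = 15*y)
sqrt(A + (x(h(5, L(-3))) - 1*(-3263))) = sqrt(-18579 + (15*(3/(-4 + 5)) - 1*(-3263))) = sqrt(-18579 + (15*(3/1) + 3263)) = sqrt(-18579 + (15*(3*1) + 3263)) = sqrt(-18579 + (15*3 + 3263)) = sqrt(-18579 + (45 + 3263)) = sqrt(-18579 + 3308) = sqrt(-15271) = I*sqrt(15271)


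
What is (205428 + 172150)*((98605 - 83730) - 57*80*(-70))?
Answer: 126139370350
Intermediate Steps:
(205428 + 172150)*((98605 - 83730) - 57*80*(-70)) = 377578*(14875 - 4560*(-70)) = 377578*(14875 + 319200) = 377578*334075 = 126139370350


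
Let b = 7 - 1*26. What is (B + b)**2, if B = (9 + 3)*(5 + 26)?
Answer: 124609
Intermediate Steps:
B = 372 (B = 12*31 = 372)
b = -19 (b = 7 - 26 = -19)
(B + b)**2 = (372 - 19)**2 = 353**2 = 124609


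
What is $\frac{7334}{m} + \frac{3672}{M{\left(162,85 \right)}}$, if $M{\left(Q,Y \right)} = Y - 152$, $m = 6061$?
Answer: $- \frac{1145506}{21373} \approx -53.596$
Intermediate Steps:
$M{\left(Q,Y \right)} = -152 + Y$
$\frac{7334}{m} + \frac{3672}{M{\left(162,85 \right)}} = \frac{7334}{6061} + \frac{3672}{-152 + 85} = 7334 \cdot \frac{1}{6061} + \frac{3672}{-67} = \frac{386}{319} + 3672 \left(- \frac{1}{67}\right) = \frac{386}{319} - \frac{3672}{67} = - \frac{1145506}{21373}$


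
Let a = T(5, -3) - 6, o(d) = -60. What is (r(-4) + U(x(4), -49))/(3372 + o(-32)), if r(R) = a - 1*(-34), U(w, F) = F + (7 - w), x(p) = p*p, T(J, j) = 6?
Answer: -1/138 ≈ -0.0072464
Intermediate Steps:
a = 0 (a = 6 - 6 = 0)
x(p) = p²
U(w, F) = 7 + F - w
r(R) = 34 (r(R) = 0 - 1*(-34) = 0 + 34 = 34)
(r(-4) + U(x(4), -49))/(3372 + o(-32)) = (34 + (7 - 49 - 1*4²))/(3372 - 60) = (34 + (7 - 49 - 1*16))/3312 = (34 + (7 - 49 - 16))*(1/3312) = (34 - 58)*(1/3312) = -24*1/3312 = -1/138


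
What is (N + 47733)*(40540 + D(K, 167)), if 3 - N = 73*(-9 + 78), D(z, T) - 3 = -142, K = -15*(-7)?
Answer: 1725082299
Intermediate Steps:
K = 105
D(z, T) = -139 (D(z, T) = 3 - 142 = -139)
N = -5034 (N = 3 - 73*(-9 + 78) = 3 - 73*69 = 3 - 1*5037 = 3 - 5037 = -5034)
(N + 47733)*(40540 + D(K, 167)) = (-5034 + 47733)*(40540 - 139) = 42699*40401 = 1725082299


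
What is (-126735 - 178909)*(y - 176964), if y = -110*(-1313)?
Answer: 9943821896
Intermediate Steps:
y = 144430
(-126735 - 178909)*(y - 176964) = (-126735 - 178909)*(144430 - 176964) = -305644*(-32534) = 9943821896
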